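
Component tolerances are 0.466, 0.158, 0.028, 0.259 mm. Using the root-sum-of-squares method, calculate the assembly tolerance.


RSS = sqrt(0.466^2 + 0.158^2 + 0.028^2 + 0.259^2)
= sqrt(0.309985)
= 0.5568

0.5568


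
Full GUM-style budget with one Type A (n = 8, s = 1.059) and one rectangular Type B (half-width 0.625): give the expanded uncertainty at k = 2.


u_A = s / sqrt(n) = 1.059 / sqrt(8) = 0.37441304
u_B = half_width / sqrt(3) = 0.625 / sqrt(3) = 0.36084392
uc = sqrt(u_A^2 + u_B^2) = sqrt(0.37441304^2 + 0.36084392^2) = 0.51999371
U = k * uc = 2 * 0.51999371
U = 1.0400

1.0400


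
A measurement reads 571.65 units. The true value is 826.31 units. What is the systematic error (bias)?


Systematic error = measured - true
= 571.65 - 826.31
= -254.6600

-254.6600


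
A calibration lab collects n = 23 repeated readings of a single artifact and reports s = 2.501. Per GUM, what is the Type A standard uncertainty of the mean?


u_A = s / sqrt(n)
u_A = 2.501 / sqrt(23)
u_A = 2.501 / 4.7958315
u_A = 0.5215

0.5215


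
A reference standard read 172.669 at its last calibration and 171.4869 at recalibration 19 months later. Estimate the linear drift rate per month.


rate = (v2 - v1) / months
= (171.4869 - 172.669) / 19
= -1.1821 / 19
= -0.0622

-0.0622


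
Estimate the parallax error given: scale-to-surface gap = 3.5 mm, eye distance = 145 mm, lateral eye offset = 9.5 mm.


error = h * offset / d
= 3.5 * 9.5 / 145
= 0.2293

0.2293


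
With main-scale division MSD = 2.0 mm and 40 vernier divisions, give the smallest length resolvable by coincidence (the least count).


LC = MSD / n_div
= 2.0 / 40
= 0.0500

0.0500


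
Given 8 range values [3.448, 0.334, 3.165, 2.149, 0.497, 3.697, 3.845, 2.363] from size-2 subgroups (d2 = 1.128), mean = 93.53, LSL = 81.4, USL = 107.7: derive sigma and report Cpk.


R_bar = (3.448 + 0.334 + 3.165 + 2.149 + 0.497 + 3.697 + 3.845 + 2.363) / 8 = 2.43725
sigma = R_bar / d2 = 2.43725 / 1.128 = 2.1606826
Cp = (USL - LSL)/(6*sigma) = (107.7 - 81.4)/(6*2.1606826) = 2.0287
Cpu = (107.7 - 93.53)/(3*2.1606826) = 2.1860
Cpl = (93.53 - 81.4)/(3*2.1606826) = 1.8713
Cpk = min(Cpu, Cpl) = 1.8713

1.8713


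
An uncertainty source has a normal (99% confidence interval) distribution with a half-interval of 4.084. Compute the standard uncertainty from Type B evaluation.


u_B = half_width / 2.576
u_B = 4.084 / 2.576
u_B = 1.5854

1.5854


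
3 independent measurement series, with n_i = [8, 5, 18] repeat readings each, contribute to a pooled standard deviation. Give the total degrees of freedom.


nu = sum_i (n_i - 1)
nu = ((8 - 1) + (5 - 1) + (18 - 1))
nu = 7 + 4 + 17
nu = 28

28


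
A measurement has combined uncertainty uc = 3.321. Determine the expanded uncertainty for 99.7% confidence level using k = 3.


U = k * uc
U = 3 * 3.321
U = 9.9630

9.9630


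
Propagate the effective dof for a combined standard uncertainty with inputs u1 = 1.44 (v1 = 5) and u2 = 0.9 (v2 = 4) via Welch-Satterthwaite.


uc = sqrt(u1^2 + u2^2) = sqrt(1.44^2 + 0.9^2) = 1.6981166
v_eff = uc^4 / (u1^4/v1 + u2^4/v2)
= 1.6981166^4 / (1.44^4/5 + 0.9^4/4)
= 8.3151489 / 1.0239884
v_eff = 8.1204

8.1204


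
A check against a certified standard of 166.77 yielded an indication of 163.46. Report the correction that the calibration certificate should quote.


Correction = standard - reading
= 166.77 - 163.46
= 3.3100

3.3100


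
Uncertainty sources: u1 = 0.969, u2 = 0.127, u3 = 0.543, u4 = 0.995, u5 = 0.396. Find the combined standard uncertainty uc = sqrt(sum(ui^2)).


uc = sqrt(0.969^2 + 0.127^2 + 0.543^2 + 0.995^2 + 0.396^2)
uc = sqrt(2.39678)
uc = 1.5482

1.5482


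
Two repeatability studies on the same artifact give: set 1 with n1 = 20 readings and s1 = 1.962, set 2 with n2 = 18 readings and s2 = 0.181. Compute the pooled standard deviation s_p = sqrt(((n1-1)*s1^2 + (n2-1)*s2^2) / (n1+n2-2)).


s_p = sqrt(((n1-1)*s1^2 + (n2-1)*s2^2) / (n1+n2-2))
numerator = (20-1)*1.962^2 + (18-1)*0.181^2 = 73.139436 + 0.556937 = 73.696373
denominator = 20 + 18 - 2 = 36
s_p^2 = 73.696373 / 36 = 2.0471215
s_p = sqrt(2.0471215) = 1.4308

1.4308


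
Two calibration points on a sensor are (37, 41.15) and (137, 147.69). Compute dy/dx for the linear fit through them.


slope = (y2 - y1) / (x2 - x1)
= (147.69 - 41.15) / (137 - 37)
= 106.5400 / 100
= 1.0654

1.0654


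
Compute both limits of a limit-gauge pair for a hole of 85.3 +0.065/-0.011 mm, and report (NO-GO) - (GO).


GO = nominal - lower_tol (smallest hole = maximum material condition)
GO = 85.3 - 0.011 = 85.289
NO-GO = nominal + upper_tol (largest hole = least material condition)
NO-GO = 85.3 + 0.065 = 85.365
spread = NO-GO - GO = 85.365 - 85.289 = 0.0760

0.0760


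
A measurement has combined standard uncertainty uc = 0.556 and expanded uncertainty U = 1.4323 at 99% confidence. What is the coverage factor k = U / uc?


k = U / uc
k = 1.4323 / 0.556
k = 2.576

2.576


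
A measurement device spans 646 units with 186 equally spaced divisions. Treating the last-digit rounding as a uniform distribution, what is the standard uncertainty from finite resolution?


resolution = range / divisions
resolution = 646 / 186 = 3.4731183
u_res = resolution / (2*sqrt(3))
u_res = 3.4731183 / 3.4641016
u_res = 1.0026

1.0026


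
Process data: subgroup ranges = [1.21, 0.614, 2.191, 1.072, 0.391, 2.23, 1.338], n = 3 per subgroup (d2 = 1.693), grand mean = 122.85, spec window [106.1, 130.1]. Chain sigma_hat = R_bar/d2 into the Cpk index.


R_bar = (1.21 + 0.614 + 2.191 + 1.072 + 0.391 + 2.23 + 1.338) / 7 = 1.2922857
sigma = R_bar / d2 = 1.2922857 / 1.693 = 0.7633111
Cp = (USL - LSL)/(6*sigma) = (130.1 - 106.1)/(6*0.7633111) = 5.2403
Cpu = (130.1 - 122.85)/(3*0.7633111) = 3.1660
Cpl = (122.85 - 106.1)/(3*0.7633111) = 7.3146
Cpk = min(Cpu, Cpl) = 3.1660

3.1660


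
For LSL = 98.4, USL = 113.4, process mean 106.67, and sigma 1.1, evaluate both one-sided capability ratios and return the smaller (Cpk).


Cpu = (USL - mean) / (3*sigma) = (113.4 - 106.67) / (3*1.1) = 2.0394
Cpl = (mean - LSL) / (3*sigma) = (106.67 - 98.4) / (3*1.1) = 2.5061
Cpk = min(Cpu, Cpl) = 2.0394

2.0394


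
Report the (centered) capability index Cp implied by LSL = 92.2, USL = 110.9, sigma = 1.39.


Cp = (USL - LSL) / (6 * sigma)
= (110.9 - 92.2) / (6 * 1.39)
= 18.7000 / 8.3400
= 2.2422

2.2422


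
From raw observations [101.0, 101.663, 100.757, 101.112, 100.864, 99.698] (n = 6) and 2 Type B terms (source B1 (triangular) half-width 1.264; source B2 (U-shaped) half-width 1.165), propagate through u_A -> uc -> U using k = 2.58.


mean = (101.0 + 101.663 + 100.757 + 101.112 + 100.864 + 99.698) / 6 = 100.849
s = sqrt(sum((x - mean)^2)/(n-1)) = 0.64622844
u_A = s / sqrt(n) = 0.64622844 / sqrt(6) = 0.26382166
u_B1 = 1.264 / sqrt(6) = 0.51602584
u_B2 = 1.165 / sqrt(2) = 0.8237794
uc = sqrt(0.26382166^2 + 0.51602584^2 + 0.8237794^2) = 1.0072224
U = k * uc = 2.58 * 1.0072224
U = 2.5986

2.5986


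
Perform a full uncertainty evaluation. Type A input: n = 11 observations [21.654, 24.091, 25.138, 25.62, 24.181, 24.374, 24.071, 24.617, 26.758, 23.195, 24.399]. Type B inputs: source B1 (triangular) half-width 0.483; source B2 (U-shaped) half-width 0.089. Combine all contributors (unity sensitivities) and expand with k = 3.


mean = (21.654 + 24.091 + 25.138 + 25.62 + 24.181 + 24.374 + 24.071 + 24.617 + 26.758 + 23.195 + 24.399) / 11 = 24.37254545
s = sqrt(sum((x - mean)^2)/(n-1)) = 1.2991115
u_A = s / sqrt(n) = 1.2991115 / sqrt(11) = 0.39169686
u_B1 = 0.483 / sqrt(6) = 0.19718392
u_B2 = 0.089 / sqrt(2) = 0.062932504
uc = sqrt(0.39169686^2 + 0.19718392^2 + 0.062932504^2) = 0.44302193
U = k * uc = 3 * 0.44302193
U = 1.3291

1.3291


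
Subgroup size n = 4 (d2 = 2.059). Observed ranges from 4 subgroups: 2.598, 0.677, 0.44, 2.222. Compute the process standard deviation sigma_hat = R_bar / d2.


R_bar = (2.598 + 0.677 + 0.44 + 2.222) / 4
R_bar = 5.937 / 4 = 1.48425
sigma_hat = R_bar / d2 = 1.48425 / 2.059 = 0.7209

0.7209


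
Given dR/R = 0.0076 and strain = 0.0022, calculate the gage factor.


GF = (dR/R) / epsilon
= 0.0076 / 0.0022
= 3.4545

3.4545


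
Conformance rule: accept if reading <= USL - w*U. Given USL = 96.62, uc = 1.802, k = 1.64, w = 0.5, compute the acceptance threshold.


U = k * uc = 1.64 * 1.802 = 2.95528
guard band g = w * U = 0.5 * 2.95528 = 1.47764
AL = USL - g = 96.62 - 1.47764
AL = 95.1424

95.1424


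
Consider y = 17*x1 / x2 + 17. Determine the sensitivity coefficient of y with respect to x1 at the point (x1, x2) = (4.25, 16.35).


y = 17*x1 / x2 + 17
dy/dx1 = 17/x2
Evaluate at x2 = 16.35: c1 = 17 / 16.35
c1 = 1.0398

1.0398


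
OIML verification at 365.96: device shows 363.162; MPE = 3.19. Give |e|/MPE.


e = indication - reference = 363.162 - 365.96 = -2.7980
|e| = 2.7980
ratio = |e| / MPE = 2.7980 / 3.19
ratio = 0.8771

0.8771


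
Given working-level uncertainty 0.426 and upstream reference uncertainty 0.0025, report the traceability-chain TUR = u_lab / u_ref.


TUR = u_lab / u_ref
= 0.426 / 0.0025
= 170.4000

170.4000


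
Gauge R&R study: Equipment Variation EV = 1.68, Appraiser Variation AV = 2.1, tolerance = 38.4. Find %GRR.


GRR = sqrt(EV^2 + AV^2) = sqrt(1.68^2 + 2.1^2) = 2.6893122
%GRR = GRR / tol * 100 = 2.6893122 / 38.4 * 100
%GRR = 7.0034

7.0034


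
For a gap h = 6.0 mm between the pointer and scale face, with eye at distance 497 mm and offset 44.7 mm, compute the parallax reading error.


error = h * offset / d
= 6.0 * 44.7 / 497
= 0.5396

0.5396


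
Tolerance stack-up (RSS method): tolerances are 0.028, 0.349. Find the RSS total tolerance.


RSS = sqrt(0.028^2 + 0.349^2)
= sqrt(0.122585)
= 0.3501

0.3501


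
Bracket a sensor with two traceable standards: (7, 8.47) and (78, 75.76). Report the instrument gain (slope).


slope = (y2 - y1) / (x2 - x1)
= (75.76 - 8.47) / (78 - 7)
= 67.2900 / 71
= 0.9477

0.9477


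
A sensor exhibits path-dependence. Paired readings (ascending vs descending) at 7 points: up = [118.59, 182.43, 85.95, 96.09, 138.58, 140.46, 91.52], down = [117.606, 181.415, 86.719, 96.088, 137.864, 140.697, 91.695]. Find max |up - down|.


|118.59 - 117.606| = 0.9840
|182.43 - 181.415| = 1.0150
|85.95 - 86.719| = 0.7690
|96.09 - 96.088| = 0.0020
|138.58 - 137.864| = 0.7160
|140.46 - 140.697| = 0.2370
|91.52 - 91.695| = 0.1750
hysteresis = max(diffs) = 1.0150

1.0150


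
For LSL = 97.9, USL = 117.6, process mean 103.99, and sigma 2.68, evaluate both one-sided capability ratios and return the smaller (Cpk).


Cpu = (USL - mean) / (3*sigma) = (117.6 - 103.99) / (3*2.68) = 1.6928
Cpl = (mean - LSL) / (3*sigma) = (103.99 - 97.9) / (3*2.68) = 0.7575
Cpk = min(Cpu, Cpl) = 0.7575

0.7575


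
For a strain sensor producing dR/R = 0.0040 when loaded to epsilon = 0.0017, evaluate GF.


GF = (dR/R) / epsilon
= 0.0040 / 0.0017
= 2.3529

2.3529


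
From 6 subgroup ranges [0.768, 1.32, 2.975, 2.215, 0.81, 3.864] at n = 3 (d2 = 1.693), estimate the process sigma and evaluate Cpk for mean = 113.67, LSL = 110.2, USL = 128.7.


R_bar = (0.768 + 1.32 + 2.975 + 2.215 + 0.81 + 3.864) / 6 = 1.992
sigma = R_bar / d2 = 1.992 / 1.693 = 1.1766096
Cp = (USL - LSL)/(6*sigma) = (128.7 - 110.2)/(6*1.1766096) = 2.6205
Cpu = (128.7 - 113.67)/(3*1.1766096) = 4.2580
Cpl = (113.67 - 110.2)/(3*1.1766096) = 0.9831
Cpk = min(Cpu, Cpl) = 0.9831

0.9831


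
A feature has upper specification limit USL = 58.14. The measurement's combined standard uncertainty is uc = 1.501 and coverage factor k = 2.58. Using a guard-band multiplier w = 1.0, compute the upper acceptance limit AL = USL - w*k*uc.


U = k * uc = 2.58 * 1.501 = 3.87258
guard band g = w * U = 1.0 * 3.87258 = 3.87258
AL = USL - g = 58.14 - 3.87258
AL = 54.2674

54.2674


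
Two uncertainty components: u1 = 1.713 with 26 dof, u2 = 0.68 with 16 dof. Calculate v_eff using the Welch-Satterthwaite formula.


uc = sqrt(u1^2 + u2^2) = sqrt(1.713^2 + 0.68^2) = 1.8430326
v_eff = uc^4 / (u1^4/v1 + u2^4/v2)
= 1.8430326^4 / (1.713^4/26 + 0.68^4/16)
= 11.538041 / 0.34453726
v_eff = 33.4885

33.4885


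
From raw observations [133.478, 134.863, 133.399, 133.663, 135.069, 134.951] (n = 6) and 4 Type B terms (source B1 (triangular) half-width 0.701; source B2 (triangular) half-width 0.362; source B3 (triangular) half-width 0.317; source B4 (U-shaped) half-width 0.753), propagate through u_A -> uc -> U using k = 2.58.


mean = (133.478 + 134.863 + 133.399 + 133.663 + 135.069 + 134.951) / 6 = 134.2371667
s = sqrt(sum((x - mean)^2)/(n-1)) = 0.80021208
u_A = s / sqrt(n) = 0.80021208 / sqrt(6) = 0.32668521
u_B1 = 0.701 / sqrt(6) = 0.28618205
u_B2 = 0.362 / sqrt(6) = 0.14778588
u_B3 = 0.317 / sqrt(6) = 0.12941471
u_B4 = 0.753 / sqrt(2) = 0.53245141
uc = sqrt(0.32668521^2 + 0.28618205^2 + 0.14778588^2 + 0.12941471^2 + 0.53245141^2) = 0.71464448
U = k * uc = 2.58 * 0.71464448
U = 1.8438

1.8438


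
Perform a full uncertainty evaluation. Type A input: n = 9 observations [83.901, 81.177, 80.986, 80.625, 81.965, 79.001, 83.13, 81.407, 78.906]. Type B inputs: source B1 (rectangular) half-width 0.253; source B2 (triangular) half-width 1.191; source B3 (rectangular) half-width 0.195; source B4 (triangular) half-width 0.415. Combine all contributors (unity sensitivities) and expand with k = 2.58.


mean = (83.901 + 81.177 + 80.986 + 80.625 + 81.965 + 79.001 + 83.13 + 81.407 + 78.906) / 9 = 81.23311111
s = sqrt(sum((x - mean)^2)/(n-1)) = 1.6625844
u_A = s / sqrt(n) = 1.6625844 / sqrt(9) = 0.5541948
u_B1 = 0.253 / sqrt(3) = 0.14606962
u_B2 = 1.191 / sqrt(6) = 0.48622371
u_B3 = 0.195 / sqrt(3) = 0.1125833
u_B4 = 0.415 / sqrt(6) = 0.16942304
uc = sqrt(0.5541948^2 + 0.14606962^2 + 0.48622371^2 + 0.1125833^2 + 0.16942304^2) = 0.77862756
U = k * uc = 2.58 * 0.77862756
U = 2.0089

2.0089


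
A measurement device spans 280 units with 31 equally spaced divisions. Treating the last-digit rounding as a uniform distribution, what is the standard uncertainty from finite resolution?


resolution = range / divisions
resolution = 280 / 31 = 9.0322581
u_res = resolution / (2*sqrt(3))
u_res = 9.0322581 / 3.4641016
u_res = 2.6074

2.6074


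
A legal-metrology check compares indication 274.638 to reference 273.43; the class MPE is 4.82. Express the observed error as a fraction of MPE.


e = indication - reference = 274.638 - 273.43 = 1.2080
|e| = 1.2080
ratio = |e| / MPE = 1.2080 / 4.82
ratio = 0.2506

0.2506


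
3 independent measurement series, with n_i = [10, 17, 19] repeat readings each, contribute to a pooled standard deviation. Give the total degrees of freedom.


nu = sum_i (n_i - 1)
nu = ((10 - 1) + (17 - 1) + (19 - 1))
nu = 9 + 16 + 18
nu = 43

43


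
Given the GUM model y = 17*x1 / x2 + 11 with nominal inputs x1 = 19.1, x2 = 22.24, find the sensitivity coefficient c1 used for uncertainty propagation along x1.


y = 17*x1 / x2 + 11
dy/dx1 = 17/x2
Evaluate at x2 = 22.24: c1 = 17 / 22.24
c1 = 0.7644

0.7644


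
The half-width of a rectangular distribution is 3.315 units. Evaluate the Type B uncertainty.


u_B = half_width / sqrt(3)
u_B = 3.315 / 1.7320508
u_B = 1.9139

1.9139


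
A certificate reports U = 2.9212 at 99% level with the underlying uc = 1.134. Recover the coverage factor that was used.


k = U / uc
k = 2.9212 / 1.134
k = 2.576

2.576


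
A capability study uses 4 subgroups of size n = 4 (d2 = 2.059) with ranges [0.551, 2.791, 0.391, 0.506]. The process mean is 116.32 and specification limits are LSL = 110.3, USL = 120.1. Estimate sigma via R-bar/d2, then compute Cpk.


R_bar = (0.551 + 2.791 + 0.391 + 0.506) / 4 = 1.05975
sigma = R_bar / d2 = 1.05975 / 2.059 = 0.5146916
Cp = (USL - LSL)/(6*sigma) = (120.1 - 110.3)/(6*0.5146916) = 3.1734
Cpu = (120.1 - 116.32)/(3*0.5146916) = 2.4481
Cpl = (116.32 - 110.3)/(3*0.5146916) = 3.8988
Cpk = min(Cpu, Cpl) = 2.4481

2.4481


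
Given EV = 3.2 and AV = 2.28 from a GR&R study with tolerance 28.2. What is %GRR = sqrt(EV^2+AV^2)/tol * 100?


GRR = sqrt(EV^2 + AV^2) = sqrt(3.2^2 + 2.28^2) = 3.9291729
%GRR = GRR / tol * 100 = 3.9291729 / 28.2 * 100
%GRR = 13.9332

13.9332


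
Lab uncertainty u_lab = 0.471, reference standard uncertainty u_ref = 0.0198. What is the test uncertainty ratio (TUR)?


TUR = u_lab / u_ref
= 0.471 / 0.0198
= 23.7879

23.7879


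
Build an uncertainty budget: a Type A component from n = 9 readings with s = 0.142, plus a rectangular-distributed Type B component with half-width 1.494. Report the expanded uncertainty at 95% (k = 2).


u_A = s / sqrt(n) = 0.142 / sqrt(9) = 0.047333333
u_B = half_width / sqrt(3) = 1.494 / sqrt(3) = 0.8625613
uc = sqrt(u_A^2 + u_B^2) = sqrt(0.047333333^2 + 0.8625613^2) = 0.86385904
U = k * uc = 2 * 0.86385904
U = 1.7277

1.7277


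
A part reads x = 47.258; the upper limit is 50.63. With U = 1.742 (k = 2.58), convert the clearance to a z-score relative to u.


u = U / k = 1.742 / 2.58 = 0.6751938
margin = |USL - x| = |50.63 - 47.258| = 3.372
z = margin / u = 3.372 / 0.6751938
z = 4.9941

4.9941


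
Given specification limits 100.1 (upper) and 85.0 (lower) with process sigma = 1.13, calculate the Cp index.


Cp = (USL - LSL) / (6 * sigma)
= (100.1 - 85.0) / (6 * 1.13)
= 15.1000 / 6.7800
= 2.2271

2.2271


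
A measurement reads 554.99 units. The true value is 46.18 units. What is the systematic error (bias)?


Systematic error = measured - true
= 554.99 - 46.18
= 508.8100

508.8100


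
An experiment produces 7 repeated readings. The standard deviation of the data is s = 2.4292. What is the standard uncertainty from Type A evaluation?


u_A = s / sqrt(n)
u_A = 2.4292 / sqrt(7)
u_A = 2.4292 / 2.6457513
u_A = 0.9182

0.9182


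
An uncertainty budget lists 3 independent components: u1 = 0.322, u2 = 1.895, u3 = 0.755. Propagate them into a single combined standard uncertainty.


uc = sqrt(0.322^2 + 1.895^2 + 0.755^2)
uc = sqrt(4.264734)
uc = 2.0651

2.0651


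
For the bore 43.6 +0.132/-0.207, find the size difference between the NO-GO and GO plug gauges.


GO = nominal - lower_tol (smallest hole = maximum material condition)
GO = 43.6 - 0.207 = 43.393
NO-GO = nominal + upper_tol (largest hole = least material condition)
NO-GO = 43.6 + 0.132 = 43.732
spread = NO-GO - GO = 43.732 - 43.393 = 0.3390

0.3390


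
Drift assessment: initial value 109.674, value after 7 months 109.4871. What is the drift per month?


rate = (v2 - v1) / months
= (109.4871 - 109.674) / 7
= -0.1869 / 7
= -0.0267

-0.0267


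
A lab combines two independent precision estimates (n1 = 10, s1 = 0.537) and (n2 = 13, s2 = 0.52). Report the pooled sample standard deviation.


s_p = sqrt(((n1-1)*s1^2 + (n2-1)*s2^2) / (n1+n2-2))
numerator = (10-1)*0.537^2 + (13-1)*0.52^2 = 2.595321 + 3.2448 = 5.840121
denominator = 10 + 13 - 2 = 21
s_p^2 = 5.840121 / 21 = 0.278101
s_p = sqrt(0.278101) = 0.5274

0.5274


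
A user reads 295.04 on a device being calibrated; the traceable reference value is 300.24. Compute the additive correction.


Correction = standard - reading
= 300.24 - 295.04
= 5.2000

5.2000


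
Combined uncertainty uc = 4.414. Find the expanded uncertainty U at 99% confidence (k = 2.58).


U = k * uc
U = 2.58 * 4.414
U = 11.3881

11.3881


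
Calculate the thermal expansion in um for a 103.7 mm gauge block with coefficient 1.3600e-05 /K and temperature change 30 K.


dL = L * alpha * dT
= 103.7 * 1.3600e-05 * 30
= 0.0423096 mm
dL_um = 0.0423096 * 1000 = 42.3096 um

42.3096


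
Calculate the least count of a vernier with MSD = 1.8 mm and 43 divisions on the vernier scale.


LC = MSD / n_div
= 1.8 / 43
= 0.0419

0.0419


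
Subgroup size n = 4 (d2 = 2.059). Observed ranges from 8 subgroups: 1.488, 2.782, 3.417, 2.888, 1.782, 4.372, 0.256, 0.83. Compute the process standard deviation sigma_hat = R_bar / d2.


R_bar = (1.488 + 2.782 + 3.417 + 2.888 + 1.782 + 4.372 + 0.256 + 0.83) / 8
R_bar = 17.815 / 8 = 2.226875
sigma_hat = R_bar / d2 = 2.226875 / 2.059 = 1.0815

1.0815


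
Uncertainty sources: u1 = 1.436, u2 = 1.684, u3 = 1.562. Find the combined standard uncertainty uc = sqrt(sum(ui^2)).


uc = sqrt(1.436^2 + 1.684^2 + 1.562^2)
uc = sqrt(7.337796)
uc = 2.7088

2.7088


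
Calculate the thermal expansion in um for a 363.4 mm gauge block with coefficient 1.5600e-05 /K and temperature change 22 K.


dL = L * alpha * dT
= 363.4 * 1.5600e-05 * 22
= 0.1247189 mm
dL_um = 0.1247189 * 1000 = 124.7189 um

124.7189


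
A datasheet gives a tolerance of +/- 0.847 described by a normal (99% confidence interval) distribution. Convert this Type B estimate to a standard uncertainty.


u_B = half_width / 2.576
u_B = 0.847 / 2.576
u_B = 0.3288

0.3288


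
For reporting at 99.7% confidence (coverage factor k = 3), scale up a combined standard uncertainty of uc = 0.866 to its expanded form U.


U = k * uc
U = 3 * 0.866
U = 2.5980

2.5980


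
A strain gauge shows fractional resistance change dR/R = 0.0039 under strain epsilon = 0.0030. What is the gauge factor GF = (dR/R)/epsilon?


GF = (dR/R) / epsilon
= 0.0039 / 0.0030
= 1.3000

1.3000


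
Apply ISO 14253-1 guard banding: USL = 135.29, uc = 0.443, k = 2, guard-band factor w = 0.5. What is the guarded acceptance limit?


U = k * uc = 2 * 0.443 = 0.886
guard band g = w * U = 0.5 * 0.886 = 0.443
AL = USL - g = 135.29 - 0.443
AL = 134.8470

134.8470


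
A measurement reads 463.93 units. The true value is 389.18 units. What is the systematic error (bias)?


Systematic error = measured - true
= 463.93 - 389.18
= 74.7500

74.7500


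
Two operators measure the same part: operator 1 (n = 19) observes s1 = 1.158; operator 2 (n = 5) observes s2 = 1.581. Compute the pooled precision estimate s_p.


s_p = sqrt(((n1-1)*s1^2 + (n2-1)*s2^2) / (n1+n2-2))
numerator = (19-1)*1.158^2 + (5-1)*1.581^2 = 24.137352 + 9.998244 = 34.135596
denominator = 19 + 5 - 2 = 22
s_p^2 = 34.135596 / 22 = 1.551618
s_p = sqrt(1.551618) = 1.2456

1.2456


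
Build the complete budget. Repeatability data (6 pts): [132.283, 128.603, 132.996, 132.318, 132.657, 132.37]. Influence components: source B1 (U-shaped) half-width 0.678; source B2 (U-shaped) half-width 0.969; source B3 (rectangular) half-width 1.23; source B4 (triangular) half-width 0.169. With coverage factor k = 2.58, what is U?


mean = (132.283 + 128.603 + 132.996 + 132.318 + 132.657 + 132.37) / 6 = 131.8711667
s = sqrt(sum((x - mean)^2)/(n-1)) = 1.6236871
u_A = s / sqrt(n) = 1.6236871 / sqrt(6) = 0.66286748
u_B1 = 0.678 / sqrt(2) = 0.4794184
u_B2 = 0.969 / sqrt(2) = 0.68518647
u_B3 = 1.23 / sqrt(3) = 0.71014083
u_B4 = 0.169 / sqrt(6) = 0.068993961
uc = sqrt(0.66286748^2 + 0.4794184^2 + 0.68518647^2 + 0.71014083^2 + 0.068993961^2) = 1.2836573
U = k * uc = 2.58 * 1.2836573
U = 3.3118

3.3118


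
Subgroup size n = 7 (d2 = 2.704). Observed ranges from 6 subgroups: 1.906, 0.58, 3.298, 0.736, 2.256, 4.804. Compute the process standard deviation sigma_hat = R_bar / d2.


R_bar = (1.906 + 0.58 + 3.298 + 0.736 + 2.256 + 4.804) / 6
R_bar = 13.58 / 6 = 2.2633333
sigma_hat = R_bar / d2 = 2.2633333 / 2.704 = 0.8370

0.8370


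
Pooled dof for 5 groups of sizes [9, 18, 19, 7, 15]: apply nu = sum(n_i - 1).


nu = sum_i (n_i - 1)
nu = ((9 - 1) + (18 - 1) + (19 - 1) + (7 - 1) + (15 - 1))
nu = 8 + 17 + 18 + 6 + 14
nu = 63

63


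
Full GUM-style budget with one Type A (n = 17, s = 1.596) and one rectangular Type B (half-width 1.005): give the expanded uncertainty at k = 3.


u_A = s / sqrt(n) = 1.596 / sqrt(17) = 0.38708686
u_B = half_width / sqrt(3) = 1.005 / sqrt(3) = 0.58023702
uc = sqrt(u_A^2 + u_B^2) = sqrt(0.38708686^2 + 0.58023702^2) = 0.69750357
U = k * uc = 3 * 0.69750357
U = 2.0925

2.0925


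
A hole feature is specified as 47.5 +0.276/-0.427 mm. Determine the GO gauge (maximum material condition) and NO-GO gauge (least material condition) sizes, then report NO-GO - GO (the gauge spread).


GO = nominal - lower_tol (smallest hole = maximum material condition)
GO = 47.5 - 0.427 = 47.073
NO-GO = nominal + upper_tol (largest hole = least material condition)
NO-GO = 47.5 + 0.276 = 47.776
spread = NO-GO - GO = 47.776 - 47.073 = 0.7030

0.7030


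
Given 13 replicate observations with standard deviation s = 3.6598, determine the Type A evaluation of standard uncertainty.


u_A = s / sqrt(n)
u_A = 3.6598 / sqrt(13)
u_A = 3.6598 / 3.6055513
u_A = 1.0150

1.0150


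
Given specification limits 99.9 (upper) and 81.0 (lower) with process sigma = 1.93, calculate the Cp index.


Cp = (USL - LSL) / (6 * sigma)
= (99.9 - 81.0) / (6 * 1.93)
= 18.9000 / 11.5800
= 1.6321

1.6321


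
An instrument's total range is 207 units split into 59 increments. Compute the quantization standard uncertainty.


resolution = range / divisions
resolution = 207 / 59 = 3.5084746
u_res = resolution / (2*sqrt(3))
u_res = 3.5084746 / 3.4641016
u_res = 1.0128

1.0128


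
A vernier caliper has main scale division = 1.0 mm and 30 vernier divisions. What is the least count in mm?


LC = MSD / n_div
= 1.0 / 30
= 0.0333

0.0333


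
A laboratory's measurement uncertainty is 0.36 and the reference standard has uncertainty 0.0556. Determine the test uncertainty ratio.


TUR = u_lab / u_ref
= 0.36 / 0.0556
= 6.4748

6.4748


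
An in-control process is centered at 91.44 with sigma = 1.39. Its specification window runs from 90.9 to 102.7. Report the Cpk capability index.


Cpu = (USL - mean) / (3*sigma) = (102.7 - 91.44) / (3*1.39) = 2.7002
Cpl = (mean - LSL) / (3*sigma) = (91.44 - 90.9) / (3*1.39) = 0.1295
Cpk = min(Cpu, Cpl) = 0.1295

0.1295


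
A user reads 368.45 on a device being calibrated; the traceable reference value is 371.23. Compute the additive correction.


Correction = standard - reading
= 371.23 - 368.45
= 2.7800

2.7800


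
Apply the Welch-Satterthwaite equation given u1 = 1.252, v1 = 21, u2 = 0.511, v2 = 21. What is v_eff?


uc = sqrt(u1^2 + u2^2) = sqrt(1.252^2 + 0.511^2) = 1.3522666
v_eff = uc^4 / (u1^4/v1 + u2^4/v2)
= 1.3522666^4 / (1.252^4/21 + 0.511^4/21)
= 3.3438692 / 0.12025014
v_eff = 27.8076

27.8076


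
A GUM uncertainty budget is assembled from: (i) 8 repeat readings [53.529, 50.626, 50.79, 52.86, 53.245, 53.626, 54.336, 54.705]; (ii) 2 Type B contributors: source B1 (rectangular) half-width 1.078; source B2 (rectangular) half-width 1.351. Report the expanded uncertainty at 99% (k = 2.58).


mean = (53.529 + 50.626 + 50.79 + 52.86 + 53.245 + 53.626 + 54.336 + 54.705) / 8 = 52.964625
s = sqrt(sum((x - mean)^2)/(n-1)) = 1.5096465
u_A = s / sqrt(n) = 1.5096465 / sqrt(8) = 0.53374064
u_B1 = 1.078 / sqrt(3) = 0.62238359
u_B2 = 1.351 / sqrt(3) = 0.78000021
uc = sqrt(0.53374064^2 + 0.62238359^2 + 0.78000021^2) = 1.131654
U = k * uc = 2.58 * 1.131654
U = 2.9197

2.9197


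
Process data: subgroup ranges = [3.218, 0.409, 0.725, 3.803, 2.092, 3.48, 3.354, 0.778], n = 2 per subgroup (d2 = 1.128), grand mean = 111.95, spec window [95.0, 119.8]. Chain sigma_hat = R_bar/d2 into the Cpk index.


R_bar = (3.218 + 0.409 + 0.725 + 3.803 + 2.092 + 3.48 + 3.354 + 0.778) / 8 = 2.232375
sigma = R_bar / d2 = 2.232375 / 1.128 = 1.9790559
Cp = (USL - LSL)/(6*sigma) = (119.8 - 95.0)/(6*1.9790559) = 2.0885
Cpu = (119.8 - 111.95)/(3*1.9790559) = 1.3222
Cpl = (111.95 - 95.0)/(3*1.9790559) = 2.8549
Cpk = min(Cpu, Cpl) = 1.3222

1.3222


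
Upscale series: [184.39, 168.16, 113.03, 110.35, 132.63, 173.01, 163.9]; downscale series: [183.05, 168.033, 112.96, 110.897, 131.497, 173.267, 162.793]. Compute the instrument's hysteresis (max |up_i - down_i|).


|184.39 - 183.05| = 1.3400
|168.16 - 168.033| = 0.1270
|113.03 - 112.96| = 0.0700
|110.35 - 110.897| = 0.5470
|132.63 - 131.497| = 1.1330
|173.01 - 173.267| = 0.2570
|163.9 - 162.793| = 1.1070
hysteresis = max(diffs) = 1.3400

1.3400


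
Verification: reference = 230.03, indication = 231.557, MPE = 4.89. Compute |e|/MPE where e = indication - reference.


e = indication - reference = 231.557 - 230.03 = 1.5270
|e| = 1.5270
ratio = |e| / MPE = 1.5270 / 4.89
ratio = 0.3123

0.3123


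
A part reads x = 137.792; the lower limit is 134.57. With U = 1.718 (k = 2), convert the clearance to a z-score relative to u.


u = U / k = 1.718 / 2 = 0.859
margin = |LSL - x| = |134.57 - 137.792| = 3.222
z = margin / u = 3.222 / 0.859
z = 3.7509

3.7509


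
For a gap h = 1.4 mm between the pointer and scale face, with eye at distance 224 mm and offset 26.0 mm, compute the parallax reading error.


error = h * offset / d
= 1.4 * 26.0 / 224
= 0.1625

0.1625


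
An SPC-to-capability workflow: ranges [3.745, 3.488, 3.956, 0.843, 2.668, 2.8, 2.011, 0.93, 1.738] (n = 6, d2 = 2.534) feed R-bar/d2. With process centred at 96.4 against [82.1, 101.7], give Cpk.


R_bar = (3.745 + 3.488 + 3.956 + 0.843 + 2.668 + 2.8 + 2.011 + 0.93 + 1.738) / 9 = 2.4643333
sigma = R_bar / d2 = 2.4643333 / 2.534 = 0.97250722
Cp = (USL - LSL)/(6*sigma) = (101.7 - 82.1)/(6*0.97250722) = 3.3590
Cpu = (101.7 - 96.4)/(3*0.97250722) = 1.8166
Cpl = (96.4 - 82.1)/(3*0.97250722) = 4.9014
Cpk = min(Cpu, Cpl) = 1.8166

1.8166


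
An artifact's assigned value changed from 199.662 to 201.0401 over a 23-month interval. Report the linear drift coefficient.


rate = (v2 - v1) / months
= (201.0401 - 199.662) / 23
= 1.3781 / 23
= 0.0599

0.0599


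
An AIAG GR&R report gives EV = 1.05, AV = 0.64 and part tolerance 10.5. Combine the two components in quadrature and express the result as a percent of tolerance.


GRR = sqrt(EV^2 + AV^2) = sqrt(1.05^2 + 0.64^2) = 1.2296748
%GRR = GRR / tol * 100 = 1.2296748 / 10.5 * 100
%GRR = 11.7112

11.7112


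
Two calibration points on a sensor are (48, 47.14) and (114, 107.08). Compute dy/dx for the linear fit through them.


slope = (y2 - y1) / (x2 - x1)
= (107.08 - 47.14) / (114 - 48)
= 59.9400 / 66
= 0.9082

0.9082


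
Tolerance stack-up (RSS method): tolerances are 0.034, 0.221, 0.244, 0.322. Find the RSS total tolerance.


RSS = sqrt(0.034^2 + 0.221^2 + 0.244^2 + 0.322^2)
= sqrt(0.213217)
= 0.4618

0.4618


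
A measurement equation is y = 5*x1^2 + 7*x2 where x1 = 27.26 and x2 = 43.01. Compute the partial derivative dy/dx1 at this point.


y = 5*x1^2 + 7*x2
dy/dx1 = 2*5*x1
Evaluate at x1 = 27.26: c1 = 10 * 27.26
c1 = 272.6000

272.6000


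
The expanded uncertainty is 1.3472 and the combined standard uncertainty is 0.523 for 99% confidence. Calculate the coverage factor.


k = U / uc
k = 1.3472 / 0.523
k = 2.576

2.576


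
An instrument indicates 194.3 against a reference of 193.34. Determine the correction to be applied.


Correction = standard - reading
= 193.34 - 194.3
= -0.9600

-0.9600


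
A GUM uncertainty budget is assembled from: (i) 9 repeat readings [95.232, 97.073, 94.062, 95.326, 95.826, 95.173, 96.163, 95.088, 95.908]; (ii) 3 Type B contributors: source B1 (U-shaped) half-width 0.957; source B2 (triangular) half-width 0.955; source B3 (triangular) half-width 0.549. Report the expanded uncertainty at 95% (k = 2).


mean = (95.232 + 97.073 + 94.062 + 95.326 + 95.826 + 95.173 + 96.163 + 95.088 + 95.908) / 9 = 95.539
s = sqrt(sum((x - mean)^2)/(n-1)) = 0.83812037
u_A = s / sqrt(n) = 0.83812037 / sqrt(9) = 0.27937346
u_B1 = 0.957 / sqrt(2) = 0.67670119
u_B2 = 0.955 / sqrt(6) = 0.38987712
u_B3 = 0.549 / sqrt(6) = 0.22412831
uc = sqrt(0.27937346^2 + 0.67670119^2 + 0.38987712^2 + 0.22412831^2) = 0.85919247
U = k * uc = 2 * 0.85919247
U = 1.7184

1.7184


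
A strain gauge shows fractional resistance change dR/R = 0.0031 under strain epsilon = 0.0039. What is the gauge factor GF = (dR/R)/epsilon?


GF = (dR/R) / epsilon
= 0.0031 / 0.0039
= 0.7949

0.7949


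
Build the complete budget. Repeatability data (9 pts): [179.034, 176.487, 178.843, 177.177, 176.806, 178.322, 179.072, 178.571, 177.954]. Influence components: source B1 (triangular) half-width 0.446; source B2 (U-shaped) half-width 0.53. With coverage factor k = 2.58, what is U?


mean = (179.034 + 176.487 + 178.843 + 177.177 + 176.806 + 178.322 + 179.072 + 178.571 + 177.954) / 9 = 178.0295556
s = sqrt(sum((x - mean)^2)/(n-1)) = 0.98393993
u_A = s / sqrt(n) = 0.98393993 / sqrt(9) = 0.32797998
u_B1 = 0.446 / sqrt(6) = 0.18207874
u_B2 = 0.53 / sqrt(2) = 0.37476659
uc = sqrt(0.32797998^2 + 0.18207874^2 + 0.37476659^2) = 0.53025799
U = k * uc = 2.58 * 0.53025799
U = 1.3681

1.3681


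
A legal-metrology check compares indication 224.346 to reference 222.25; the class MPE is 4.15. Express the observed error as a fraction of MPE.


e = indication - reference = 224.346 - 222.25 = 2.0960
|e| = 2.0960
ratio = |e| / MPE = 2.0960 / 4.15
ratio = 0.5051

0.5051


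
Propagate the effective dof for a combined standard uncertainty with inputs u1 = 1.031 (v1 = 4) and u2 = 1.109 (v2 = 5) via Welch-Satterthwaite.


uc = sqrt(u1^2 + u2^2) = sqrt(1.031^2 + 1.109^2) = 1.5142133
v_eff = uc^4 / (u1^4/v1 + u2^4/v2)
= 1.5142133^4 / (1.031^4/4 + 1.109^4/5)
= 5.2571241 / 0.58499298
v_eff = 8.9866

8.9866


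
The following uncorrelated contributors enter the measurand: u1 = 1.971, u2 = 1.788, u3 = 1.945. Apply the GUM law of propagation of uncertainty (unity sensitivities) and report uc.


uc = sqrt(1.971^2 + 1.788^2 + 1.945^2)
uc = sqrt(10.86481)
uc = 3.2962

3.2962


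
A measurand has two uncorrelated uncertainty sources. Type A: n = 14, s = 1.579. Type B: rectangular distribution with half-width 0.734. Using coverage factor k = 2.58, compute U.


u_A = s / sqrt(n) = 1.579 / sqrt(14) = 0.4220055
u_B = half_width / sqrt(3) = 0.734 / sqrt(3) = 0.4237751
uc = sqrt(u_A^2 + u_B^2) = sqrt(0.4220055^2 + 0.4237751^2) = 0.59805851
U = k * uc = 2.58 * 0.59805851
U = 1.5430

1.5430


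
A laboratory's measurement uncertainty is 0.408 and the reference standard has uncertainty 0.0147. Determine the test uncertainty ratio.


TUR = u_lab / u_ref
= 0.408 / 0.0147
= 27.7551

27.7551


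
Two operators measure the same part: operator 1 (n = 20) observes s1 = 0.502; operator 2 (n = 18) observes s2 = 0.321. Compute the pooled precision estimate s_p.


s_p = sqrt(((n1-1)*s1^2 + (n2-1)*s2^2) / (n1+n2-2))
numerator = (20-1)*0.502^2 + (18-1)*0.321^2 = 4.788076 + 1.751697 = 6.539773
denominator = 20 + 18 - 2 = 36
s_p^2 = 6.539773 / 36 = 0.18166036
s_p = sqrt(0.18166036) = 0.4262

0.4262


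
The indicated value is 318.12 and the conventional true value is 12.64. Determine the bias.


Systematic error = measured - true
= 318.12 - 12.64
= 305.4800

305.4800


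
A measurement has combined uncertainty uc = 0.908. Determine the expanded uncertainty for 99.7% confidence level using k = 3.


U = k * uc
U = 3 * 0.908
U = 2.7240

2.7240


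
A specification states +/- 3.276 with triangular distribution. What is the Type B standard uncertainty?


u_B = half_width / sqrt(6)
u_B = 3.276 / 2.4494897
u_B = 1.3374

1.3374


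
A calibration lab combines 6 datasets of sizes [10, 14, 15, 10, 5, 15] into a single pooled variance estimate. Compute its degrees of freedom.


nu = sum_i (n_i - 1)
nu = ((10 - 1) + (14 - 1) + (15 - 1) + (10 - 1) + (5 - 1) + (15 - 1))
nu = 9 + 13 + 14 + 9 + 4 + 14
nu = 63

63


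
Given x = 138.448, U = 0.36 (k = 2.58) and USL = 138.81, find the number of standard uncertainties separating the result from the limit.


u = U / k = 0.36 / 2.58 = 0.13953488
margin = |USL - x| = |138.81 - 138.448| = 0.362
z = margin / u = 0.362 / 0.13953488
z = 2.5943

2.5943


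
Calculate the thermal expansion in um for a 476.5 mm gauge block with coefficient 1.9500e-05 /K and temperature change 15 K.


dL = L * alpha * dT
= 476.5 * 1.9500e-05 * 15
= 0.1393762 mm
dL_um = 0.1393762 * 1000 = 139.3762 um

139.3762


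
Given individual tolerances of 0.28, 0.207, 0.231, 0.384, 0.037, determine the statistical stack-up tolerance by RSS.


RSS = sqrt(0.28^2 + 0.207^2 + 0.231^2 + 0.384^2 + 0.037^2)
= sqrt(0.323435)
= 0.5687

0.5687


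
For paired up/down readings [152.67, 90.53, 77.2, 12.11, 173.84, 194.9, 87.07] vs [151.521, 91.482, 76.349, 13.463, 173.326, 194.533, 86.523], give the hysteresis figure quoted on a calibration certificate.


|152.67 - 151.521| = 1.1490
|90.53 - 91.482| = 0.9520
|77.2 - 76.349| = 0.8510
|12.11 - 13.463| = 1.3530
|173.84 - 173.326| = 0.5140
|194.9 - 194.533| = 0.3670
|87.07 - 86.523| = 0.5470
hysteresis = max(diffs) = 1.3530

1.3530


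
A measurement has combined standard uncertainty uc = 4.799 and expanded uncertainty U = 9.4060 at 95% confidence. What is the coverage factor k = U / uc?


k = U / uc
k = 9.4060 / 4.799
k = 1.96

1.96


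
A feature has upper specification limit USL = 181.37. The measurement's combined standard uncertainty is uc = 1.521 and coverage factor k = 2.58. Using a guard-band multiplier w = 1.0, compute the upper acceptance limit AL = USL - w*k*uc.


U = k * uc = 2.58 * 1.521 = 3.92418
guard band g = w * U = 1.0 * 3.92418 = 3.92418
AL = USL - g = 181.37 - 3.92418
AL = 177.4458

177.4458


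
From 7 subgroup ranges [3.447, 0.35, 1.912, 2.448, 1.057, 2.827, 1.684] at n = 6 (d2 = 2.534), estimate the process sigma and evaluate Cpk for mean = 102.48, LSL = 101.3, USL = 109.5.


R_bar = (3.447 + 0.35 + 1.912 + 2.448 + 1.057 + 2.827 + 1.684) / 7 = 1.9607143
sigma = R_bar / d2 = 1.9607143 / 2.534 = 0.77376255
Cp = (USL - LSL)/(6*sigma) = (109.5 - 101.3)/(6*0.77376255) = 1.7663
Cpu = (109.5 - 102.48)/(3*0.77376255) = 3.0242
Cpl = (102.48 - 101.3)/(3*0.77376255) = 0.5083
Cpk = min(Cpu, Cpl) = 0.5083

0.5083


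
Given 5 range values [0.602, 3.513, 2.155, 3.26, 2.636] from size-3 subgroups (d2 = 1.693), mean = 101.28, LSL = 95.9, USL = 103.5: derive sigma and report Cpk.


R_bar = (0.602 + 3.513 + 2.155 + 3.26 + 2.636) / 5 = 2.4332
sigma = R_bar / d2 = 2.4332 / 1.693 = 1.437212
Cp = (USL - LSL)/(6*sigma) = (103.5 - 95.9)/(6*1.437212) = 0.8813
Cpu = (103.5 - 101.28)/(3*1.437212) = 0.5149
Cpl = (101.28 - 95.9)/(3*1.437212) = 1.2478
Cpk = min(Cpu, Cpl) = 0.5149

0.5149


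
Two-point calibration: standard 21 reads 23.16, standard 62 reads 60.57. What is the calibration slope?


slope = (y2 - y1) / (x2 - x1)
= (60.57 - 23.16) / (62 - 21)
= 37.4100 / 41
= 0.9124

0.9124


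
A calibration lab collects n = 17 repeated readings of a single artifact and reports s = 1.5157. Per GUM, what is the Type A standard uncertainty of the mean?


u_A = s / sqrt(n)
u_A = 1.5157 / sqrt(17)
u_A = 1.5157 / 4.1231056
u_A = 0.3676

0.3676


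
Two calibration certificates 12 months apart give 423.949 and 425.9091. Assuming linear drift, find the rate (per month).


rate = (v2 - v1) / months
= (425.9091 - 423.949) / 12
= 1.9601 / 12
= 0.1633

0.1633


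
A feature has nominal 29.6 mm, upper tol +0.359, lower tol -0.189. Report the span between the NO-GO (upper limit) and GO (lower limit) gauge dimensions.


GO = nominal - lower_tol (smallest hole = maximum material condition)
GO = 29.6 - 0.189 = 29.411
NO-GO = nominal + upper_tol (largest hole = least material condition)
NO-GO = 29.6 + 0.359 = 29.959
spread = NO-GO - GO = 29.959 - 29.411 = 0.5480

0.5480


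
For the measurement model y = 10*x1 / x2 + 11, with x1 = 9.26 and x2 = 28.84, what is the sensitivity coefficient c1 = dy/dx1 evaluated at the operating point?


y = 10*x1 / x2 + 11
dy/dx1 = 10/x2
Evaluate at x2 = 28.84: c1 = 10 / 28.84
c1 = 0.3467

0.3467


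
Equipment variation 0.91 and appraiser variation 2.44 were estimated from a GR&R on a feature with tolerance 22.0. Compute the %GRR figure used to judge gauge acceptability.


GRR = sqrt(EV^2 + AV^2) = sqrt(0.91^2 + 2.44^2) = 2.6041697
%GRR = GRR / tol * 100 = 2.6041697 / 22.0 * 100
%GRR = 11.8371

11.8371


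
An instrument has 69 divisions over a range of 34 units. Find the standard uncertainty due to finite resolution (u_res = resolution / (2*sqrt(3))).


resolution = range / divisions
resolution = 34 / 69 = 0.49275362
u_res = resolution / (2*sqrt(3))
u_res = 0.49275362 / 3.4641016
u_res = 0.1422

0.1422
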